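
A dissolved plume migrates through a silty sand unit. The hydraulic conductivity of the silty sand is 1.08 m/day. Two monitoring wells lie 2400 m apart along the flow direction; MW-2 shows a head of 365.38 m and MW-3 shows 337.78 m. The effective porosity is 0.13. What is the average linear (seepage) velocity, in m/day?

0.0955

Hydraulic gradient i = (365.38 − 337.78) / 2400 = 27.6 / 2400 = 0.01150.
Darcy flux q = K · i = 1.080 × 0.01150 = 0.01242 m/day.
Seepage velocity v = q / n_e = 0.01242 / 0.13 = 0.09554 m/day.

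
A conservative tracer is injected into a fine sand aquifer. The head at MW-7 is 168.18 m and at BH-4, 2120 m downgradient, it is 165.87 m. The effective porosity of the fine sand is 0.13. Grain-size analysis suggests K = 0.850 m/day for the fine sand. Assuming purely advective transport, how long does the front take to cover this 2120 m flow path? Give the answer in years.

Hydraulic gradient i = (168.18 − 165.87) / 2120 = 2.31 / 2120 = 0.001090.
Darcy flux q = K · i = 0.8500 × 0.001090 = 0.0009262 m/day.
Seepage velocity v = q / n_e = 0.0009262 / 0.13 = 0.007124 m/day.
Travel time t = L / v = 2120 / 0.007124 = 2.976e+05 days = 814.7 years.

815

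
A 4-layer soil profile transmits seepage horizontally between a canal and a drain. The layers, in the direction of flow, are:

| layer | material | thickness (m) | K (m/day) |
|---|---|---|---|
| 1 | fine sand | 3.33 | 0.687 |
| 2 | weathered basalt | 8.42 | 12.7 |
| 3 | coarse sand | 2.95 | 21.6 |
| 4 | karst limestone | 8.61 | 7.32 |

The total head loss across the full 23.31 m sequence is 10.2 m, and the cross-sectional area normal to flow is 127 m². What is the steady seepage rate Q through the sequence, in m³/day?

Flow is perpendicular to layering, so the layers act in series and the equivalent K is the thickness-weighted harmonic mean.
Total thickness L = 3.33 + 8.42 + 2.95 + 8.61 = 23.31 m.
Σ(b_i/K_i) = 3.33/0.687 + 8.42/12.7 + 2.95/21.6 + 8.61/7.32 = 6.823 d.
K_eq = L / Σ(b_i/K_i) = 23.31 / 6.823 = 3.416 m/day.
Q = K_eq · A · (Δh/L) = 3.416 × 127 × (10.2/23.31) = 189.9 m³/day.

190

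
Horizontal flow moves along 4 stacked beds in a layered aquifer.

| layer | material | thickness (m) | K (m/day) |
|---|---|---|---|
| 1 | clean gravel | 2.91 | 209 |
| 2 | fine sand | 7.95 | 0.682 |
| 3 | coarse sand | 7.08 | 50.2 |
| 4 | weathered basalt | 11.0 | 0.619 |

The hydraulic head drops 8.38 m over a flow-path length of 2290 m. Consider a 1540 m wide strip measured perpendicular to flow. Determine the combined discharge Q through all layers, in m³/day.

5500

Flow is parallel to layering, so each bed carries its own Darcy discharge and the transmissivities add.
Σ(K_i·b_i) = 209×2.91 + 0.682×7.95 + 50.2×7.08 + 0.619×11.0 = 975.8 m²/day.
Hydraulic gradient i = Δh / L = 8.38 / 2290 = 0.003659.
Q = Σ(K_i·b_i) · W · i = 975.8 × 1540 × 0.003659 = 5499 m³/day.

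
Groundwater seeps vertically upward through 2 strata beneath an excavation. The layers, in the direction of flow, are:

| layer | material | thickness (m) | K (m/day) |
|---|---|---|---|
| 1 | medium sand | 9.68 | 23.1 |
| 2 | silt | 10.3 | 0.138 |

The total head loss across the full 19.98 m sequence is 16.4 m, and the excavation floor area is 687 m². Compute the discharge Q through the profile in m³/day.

Flow is perpendicular to layering, so the layers act in series and the equivalent K is the thickness-weighted harmonic mean.
Total thickness L = 9.68 + 10.3 = 19.98 m.
Σ(b_i/K_i) = 9.68/23.1 + 10.3/0.138 = 75.06 d.
K_eq = L / Σ(b_i/K_i) = 19.98 / 75.06 = 0.2662 m/day.
Q = K_eq · A · (Δh/L) = 0.2662 × 687 × (16.4/19.98) = 150.1 m³/day.

150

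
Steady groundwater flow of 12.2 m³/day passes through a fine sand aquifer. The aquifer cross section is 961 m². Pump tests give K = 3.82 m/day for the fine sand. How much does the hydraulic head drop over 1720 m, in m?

From Q = K·A·i, i = Q / (K·A) = 12.2 / (3.820 × 961.0) = 0.003323.
Head loss Δh = i · L = 0.003323 × 1720 = 5.716 m.

5.72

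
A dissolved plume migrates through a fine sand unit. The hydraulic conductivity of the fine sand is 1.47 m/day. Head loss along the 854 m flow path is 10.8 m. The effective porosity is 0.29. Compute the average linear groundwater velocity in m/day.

Hydraulic gradient i = Δh / L = 10.8 / 854 = 0.01265.
Darcy flux q = K · i = 1.470 × 0.01265 = 0.01859 m/day.
Seepage velocity v = q / n_e = 0.01859 / 0.29 = 0.06410 m/day.

0.0641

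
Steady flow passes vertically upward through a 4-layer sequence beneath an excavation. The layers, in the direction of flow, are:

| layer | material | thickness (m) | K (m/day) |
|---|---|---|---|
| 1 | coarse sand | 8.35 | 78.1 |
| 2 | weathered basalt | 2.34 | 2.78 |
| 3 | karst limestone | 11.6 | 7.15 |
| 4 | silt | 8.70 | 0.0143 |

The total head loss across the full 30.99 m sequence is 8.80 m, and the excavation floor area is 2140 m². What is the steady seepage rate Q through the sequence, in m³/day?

Flow is perpendicular to layering, so the layers act in series and the equivalent K is the thickness-weighted harmonic mean.
Total thickness L = 8.35 + 2.34 + 11.6 + 8.70 = 30.99 m.
Σ(b_i/K_i) = 8.35/78.1 + 2.34/2.78 + 11.6/7.15 + 8.70/0.0143 = 611.0 d.
K_eq = L / Σ(b_i/K_i) = 30.99 / 611.0 = 0.05072 m/day.
Q = K_eq · A · (Δh/L) = 0.05072 × 2140 × (8.80/30.99) = 30.82 m³/day.

30.8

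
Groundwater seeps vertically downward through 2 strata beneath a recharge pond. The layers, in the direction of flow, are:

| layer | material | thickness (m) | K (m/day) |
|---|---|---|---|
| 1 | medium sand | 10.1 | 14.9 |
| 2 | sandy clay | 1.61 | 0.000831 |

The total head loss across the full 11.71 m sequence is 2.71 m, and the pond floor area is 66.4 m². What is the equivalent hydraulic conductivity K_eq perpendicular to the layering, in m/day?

0.00604

Flow is perpendicular to layering, so the layers act in series and the equivalent K is the thickness-weighted harmonic mean.
Total thickness L = 10.1 + 1.61 = 11.71 m.
Σ(b_i/K_i) = 10.1/14.9 + 1.61/0.000831 = 1938 d.
K_eq = L / Σ(b_i/K_i) = 11.71 / 1938 = 0.006042 m/day.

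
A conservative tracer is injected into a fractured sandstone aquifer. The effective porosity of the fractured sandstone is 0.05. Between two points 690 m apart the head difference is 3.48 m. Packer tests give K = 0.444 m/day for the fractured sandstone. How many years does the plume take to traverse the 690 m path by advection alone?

42.2

Hydraulic gradient i = Δh / L = 3.48 / 690 = 0.005043.
Darcy flux q = K · i = 0.4440 × 0.005043 = 0.002239 m/day.
Seepage velocity v = q / n_e = 0.002239 / 0.05 = 0.04479 m/day.
Travel time t = L / v = 690 / 0.04479 = 15407 days = 42.18 years.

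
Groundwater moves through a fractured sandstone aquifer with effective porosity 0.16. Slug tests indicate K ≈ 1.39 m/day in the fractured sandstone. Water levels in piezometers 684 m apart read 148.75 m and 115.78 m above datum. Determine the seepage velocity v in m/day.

Hydraulic gradient i = (148.75 − 115.78) / 684 = 32.97 / 684 = 0.04820.
Darcy flux q = K · i = 1.390 × 0.04820 = 0.06700 m/day.
Seepage velocity v = q / n_e = 0.06700 / 0.16 = 0.4188 m/day.

0.419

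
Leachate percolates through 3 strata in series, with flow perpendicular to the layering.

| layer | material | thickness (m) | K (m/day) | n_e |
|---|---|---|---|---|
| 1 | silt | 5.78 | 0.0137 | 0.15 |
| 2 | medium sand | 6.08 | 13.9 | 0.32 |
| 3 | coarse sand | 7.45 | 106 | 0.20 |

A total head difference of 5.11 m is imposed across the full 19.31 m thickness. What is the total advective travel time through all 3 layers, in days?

356

With flow normal to the layers, continuity requires the same specific discharge q through every layer.
Σ(b_i/K_i) = 5.78/0.0137 + 6.08/13.9 + 7.45/106 = 422.4 d.
q = Δh / Σ(b_i/K_i) = 5.11 / 422.4 = 0.01210 m/day.
In each layer the seepage velocity is v_i = q/n_i, so the layer transit time is t_i = b_i·n_i / q:
  layer 1 (silt): t_1 = 5.78 × 0.15 / 0.01210 = 71.67 d
  layer 2 (medium sand): t_2 = 6.08 × 0.32 / 0.01210 = 160.8 d
  layer 3 (coarse sand): t_3 = 7.45 × 0.20 / 0.01210 = 123.2 d
Total t = Σ t_i = 355.7 days.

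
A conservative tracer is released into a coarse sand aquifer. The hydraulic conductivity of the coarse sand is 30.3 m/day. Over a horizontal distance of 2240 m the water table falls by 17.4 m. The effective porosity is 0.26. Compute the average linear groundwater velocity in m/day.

0.905

Hydraulic gradient i = Δh / L = 17.4 / 2240 = 0.007768.
Darcy flux q = K · i = 30.30 × 0.007768 = 0.2354 m/day.
Seepage velocity v = q / n_e = 0.2354 / 0.26 = 0.9053 m/day.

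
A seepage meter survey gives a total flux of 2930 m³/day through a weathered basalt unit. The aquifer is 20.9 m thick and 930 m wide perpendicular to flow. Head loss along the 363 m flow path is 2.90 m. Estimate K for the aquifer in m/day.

Cross-sectional area A = 930 × 20.9 = 19437 m².
Hydraulic gradient i = Δh / L = 2.90 / 363 = 0.007989.
From Q = K·A·i, K = Q / (A·i) = 2930 / (19437 × 0.007989) = 18.87 m/day.

18.9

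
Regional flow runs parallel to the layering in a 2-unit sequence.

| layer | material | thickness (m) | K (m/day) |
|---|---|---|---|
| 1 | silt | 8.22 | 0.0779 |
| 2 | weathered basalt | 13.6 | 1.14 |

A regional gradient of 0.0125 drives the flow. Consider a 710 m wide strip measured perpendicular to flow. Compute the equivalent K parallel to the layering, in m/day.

0.740

Flow is parallel to layering, so each bed carries its own Darcy discharge and the transmissivities add.
Σ(K_i·b_i) = 0.0779×8.22 + 1.14×13.6 = 16.14 m²/day.
Total thickness b = 21.82 m, so K_eq = Σ(K_i·b_i)/b = 0.7399 m/day.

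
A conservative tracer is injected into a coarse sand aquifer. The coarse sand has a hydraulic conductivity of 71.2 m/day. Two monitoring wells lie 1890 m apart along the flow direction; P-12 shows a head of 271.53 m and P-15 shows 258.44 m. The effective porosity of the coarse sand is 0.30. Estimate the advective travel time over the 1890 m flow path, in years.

Hydraulic gradient i = (271.53 − 258.44) / 1890 = 13.09 / 1890 = 0.006926.
Darcy flux q = K · i = 71.20 × 0.006926 = 0.4931 m/day.
Seepage velocity v = q / n_e = 0.4931 / 0.30 = 1.644 m/day.
Travel time t = L / v = 1890 / 1.644 = 1150 days = 3.148 years.

3.15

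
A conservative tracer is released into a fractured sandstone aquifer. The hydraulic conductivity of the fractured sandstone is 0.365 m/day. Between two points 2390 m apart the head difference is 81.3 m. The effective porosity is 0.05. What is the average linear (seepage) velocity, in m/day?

0.248

Hydraulic gradient i = Δh / L = 81.3 / 2390 = 0.03402.
Darcy flux q = K · i = 0.3650 × 0.03402 = 0.01242 m/day.
Seepage velocity v = q / n_e = 0.01242 / 0.05 = 0.2483 m/day.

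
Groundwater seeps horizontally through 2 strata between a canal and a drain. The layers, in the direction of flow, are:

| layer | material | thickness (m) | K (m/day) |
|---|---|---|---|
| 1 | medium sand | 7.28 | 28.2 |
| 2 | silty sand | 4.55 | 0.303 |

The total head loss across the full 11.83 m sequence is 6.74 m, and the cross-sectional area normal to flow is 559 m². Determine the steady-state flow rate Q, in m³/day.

247

Flow is perpendicular to layering, so the layers act in series and the equivalent K is the thickness-weighted harmonic mean.
Total thickness L = 7.28 + 4.55 = 11.83 m.
Σ(b_i/K_i) = 7.28/28.2 + 4.55/0.303 = 15.27 d.
K_eq = L / Σ(b_i/K_i) = 11.83 / 15.27 = 0.7745 m/day.
Q = K_eq · A · (Δh/L) = 0.7745 × 559 × (6.74/11.83) = 246.7 m³/day.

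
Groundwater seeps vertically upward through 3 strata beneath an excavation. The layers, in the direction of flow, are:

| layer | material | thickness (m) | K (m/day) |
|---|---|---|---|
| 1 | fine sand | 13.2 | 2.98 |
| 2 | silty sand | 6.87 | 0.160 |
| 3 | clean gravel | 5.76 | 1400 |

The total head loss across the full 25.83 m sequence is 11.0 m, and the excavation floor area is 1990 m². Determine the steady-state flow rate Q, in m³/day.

462

Flow is perpendicular to layering, so the layers act in series and the equivalent K is the thickness-weighted harmonic mean.
Total thickness L = 13.2 + 6.87 + 5.76 = 25.83 m.
Σ(b_i/K_i) = 13.2/2.98 + 6.87/0.160 + 5.76/1400 = 47.37 d.
K_eq = L / Σ(b_i/K_i) = 25.83 / 47.37 = 0.5453 m/day.
Q = K_eq · A · (Δh/L) = 0.5453 × 1990 × (11.0/25.83) = 462.1 m³/day.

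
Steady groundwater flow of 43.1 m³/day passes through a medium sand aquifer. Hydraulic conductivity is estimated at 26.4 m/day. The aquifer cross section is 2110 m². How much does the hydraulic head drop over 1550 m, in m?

1.20

From Q = K·A·i, i = Q / (K·A) = 43.1 / (26.40 × 2110) = 0.0007737.
Head loss Δh = i · L = 0.0007737 × 1550 = 1.199 m.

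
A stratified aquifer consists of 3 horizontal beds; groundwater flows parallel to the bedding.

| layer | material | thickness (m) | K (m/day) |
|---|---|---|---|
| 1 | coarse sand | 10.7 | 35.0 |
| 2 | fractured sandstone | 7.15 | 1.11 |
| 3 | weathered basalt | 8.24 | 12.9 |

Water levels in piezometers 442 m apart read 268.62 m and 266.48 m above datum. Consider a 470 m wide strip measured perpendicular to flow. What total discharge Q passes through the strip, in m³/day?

1110

Flow is parallel to layering, so each bed carries its own Darcy discharge and the transmissivities add.
Σ(K_i·b_i) = 35.0×10.7 + 1.11×7.15 + 12.9×8.24 = 488.7 m²/day.
Hydraulic gradient i = (268.62 − 266.48) / 442 = 2.14 / 442 = 0.004842.
Q = Σ(K_i·b_i) · W · i = 488.7 × 470 × 0.004842 = 1112 m³/day.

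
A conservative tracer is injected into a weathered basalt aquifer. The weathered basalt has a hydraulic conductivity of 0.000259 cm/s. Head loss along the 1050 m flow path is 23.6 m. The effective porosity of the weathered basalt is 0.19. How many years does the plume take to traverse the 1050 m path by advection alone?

109

Convert K: 0.000259 cm/s × 864 = 0.2238 m/day.
Hydraulic gradient i = Δh / L = 23.6 / 1050 = 0.02248.
Darcy flux q = K · i = 0.2238 × 0.02248 = 0.005030 m/day.
Seepage velocity v = q / n_e = 0.005030 / 0.19 = 0.02647 m/day.
Travel time t = L / v = 1050 / 0.02647 = 39665 days = 108.6 years.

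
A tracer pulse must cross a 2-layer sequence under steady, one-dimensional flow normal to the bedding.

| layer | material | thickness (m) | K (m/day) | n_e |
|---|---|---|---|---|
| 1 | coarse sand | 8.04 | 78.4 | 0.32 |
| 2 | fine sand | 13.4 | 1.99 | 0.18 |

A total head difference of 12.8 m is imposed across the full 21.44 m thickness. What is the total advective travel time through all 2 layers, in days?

With flow normal to the layers, continuity requires the same specific discharge q through every layer.
Σ(b_i/K_i) = 8.04/78.4 + 13.4/1.99 = 6.836 d.
q = Δh / Σ(b_i/K_i) = 12.8 / 6.836 = 1.872 m/day.
In each layer the seepage velocity is v_i = q/n_i, so the layer transit time is t_i = b_i·n_i / q:
  layer 1 (coarse sand): t_1 = 8.04 × 0.32 / 1.872 = 1.374 d
  layer 2 (fine sand): t_2 = 13.4 × 0.18 / 1.872 = 1.288 d
Total t = Σ t_i = 2.662 days.

2.66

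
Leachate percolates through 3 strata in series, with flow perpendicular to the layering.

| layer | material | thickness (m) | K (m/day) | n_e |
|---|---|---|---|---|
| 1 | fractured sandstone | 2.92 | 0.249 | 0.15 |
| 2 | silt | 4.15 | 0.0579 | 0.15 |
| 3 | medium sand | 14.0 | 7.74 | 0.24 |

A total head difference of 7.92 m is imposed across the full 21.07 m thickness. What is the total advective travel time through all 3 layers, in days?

With flow normal to the layers, continuity requires the same specific discharge q through every layer.
Σ(b_i/K_i) = 2.92/0.249 + 4.15/0.0579 + 14.0/7.74 = 85.21 d.
q = Δh / Σ(b_i/K_i) = 7.92 / 85.21 = 0.09295 m/day.
In each layer the seepage velocity is v_i = q/n_i, so the layer transit time is t_i = b_i·n_i / q:
  layer 1 (fractured sandstone): t_1 = 2.92 × 0.15 / 0.09295 = 4.712 d
  layer 2 (silt): t_2 = 4.15 × 0.15 / 0.09295 = 6.697 d
  layer 3 (medium sand): t_3 = 14.0 × 0.24 / 0.09295 = 36.15 d
Total t = Σ t_i = 47.56 days.

47.6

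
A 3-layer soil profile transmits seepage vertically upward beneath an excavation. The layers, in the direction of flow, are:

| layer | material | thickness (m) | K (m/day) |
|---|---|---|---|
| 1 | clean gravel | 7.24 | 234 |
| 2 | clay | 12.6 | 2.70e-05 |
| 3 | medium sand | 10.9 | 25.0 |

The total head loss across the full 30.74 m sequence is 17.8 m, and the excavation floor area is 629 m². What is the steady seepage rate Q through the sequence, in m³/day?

Flow is perpendicular to layering, so the layers act in series and the equivalent K is the thickness-weighted harmonic mean.
Total thickness L = 7.24 + 12.6 + 10.9 = 30.74 m.
Σ(b_i/K_i) = 7.24/234 + 12.6/2.70e-05 + 10.9/25.0 = 4.667e+05 d.
K_eq = L / Σ(b_i/K_i) = 30.74 / 4.667e+05 = 6.587e-05 m/day.
Q = K_eq · A · (Δh/L) = 6.587e-05 × 629 × (17.8/30.74) = 0.02399 m³/day.

0.0240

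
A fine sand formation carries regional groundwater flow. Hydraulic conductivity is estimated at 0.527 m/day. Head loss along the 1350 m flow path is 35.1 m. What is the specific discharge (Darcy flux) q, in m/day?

Hydraulic gradient i = Δh / L = 35.1 / 1350 = 0.02600.
Specific discharge q = K · i = 0.5270 × 0.02600 = 0.01370 m/day.

0.0137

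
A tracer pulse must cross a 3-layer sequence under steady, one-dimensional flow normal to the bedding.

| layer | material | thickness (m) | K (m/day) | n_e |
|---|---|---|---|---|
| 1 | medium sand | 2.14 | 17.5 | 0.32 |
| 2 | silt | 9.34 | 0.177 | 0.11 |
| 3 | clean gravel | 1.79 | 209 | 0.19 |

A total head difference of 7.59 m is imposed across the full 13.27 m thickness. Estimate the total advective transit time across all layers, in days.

14.3

With flow normal to the layers, continuity requires the same specific discharge q through every layer.
Σ(b_i/K_i) = 2.14/17.5 + 9.34/0.177 + 1.79/209 = 52.90 d.
q = Δh / Σ(b_i/K_i) = 7.59 / 52.90 = 0.1435 m/day.
In each layer the seepage velocity is v_i = q/n_i, so the layer transit time is t_i = b_i·n_i / q:
  layer 1 (medium sand): t_1 = 2.14 × 0.32 / 0.1435 = 4.773 d
  layer 2 (silt): t_2 = 9.34 × 0.11 / 0.1435 = 7.161 d
  layer 3 (clean gravel): t_3 = 1.79 × 0.19 / 0.1435 = 2.370 d
Total t = Σ t_i = 14.30 days.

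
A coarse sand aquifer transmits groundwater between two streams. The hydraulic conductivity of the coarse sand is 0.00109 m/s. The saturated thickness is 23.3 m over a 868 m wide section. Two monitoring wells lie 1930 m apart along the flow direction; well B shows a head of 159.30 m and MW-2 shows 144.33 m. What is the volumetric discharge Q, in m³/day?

Convert K: 0.00109 m/s × 86400 = 94.18 m/day.
Cross-sectional area A = 868 × 23.3 = 20224 m².
Hydraulic gradient i = (159.30 − 144.33) / 1930 = 14.97 / 1930 = 0.007756.
Darcy's law: Q = K · A · i = 94.18 × 20224 × 0.007756 = 14773 m³/day.

14800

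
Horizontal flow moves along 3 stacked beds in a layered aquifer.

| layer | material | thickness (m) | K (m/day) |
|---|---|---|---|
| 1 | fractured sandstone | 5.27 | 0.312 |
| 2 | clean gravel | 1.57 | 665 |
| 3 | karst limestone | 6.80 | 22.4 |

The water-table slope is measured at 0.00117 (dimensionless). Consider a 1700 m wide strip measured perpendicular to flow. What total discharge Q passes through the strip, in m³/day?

2380

Flow is parallel to layering, so each bed carries its own Darcy discharge and the transmissivities add.
Σ(K_i·b_i) = 0.312×5.27 + 665×1.57 + 22.4×6.80 = 1198 m²/day.
Hydraulic gradient i = 0.00117.
Q = Σ(K_i·b_i) · W · i = 1198 × 1700 × 0.001170 = 2383 m³/day.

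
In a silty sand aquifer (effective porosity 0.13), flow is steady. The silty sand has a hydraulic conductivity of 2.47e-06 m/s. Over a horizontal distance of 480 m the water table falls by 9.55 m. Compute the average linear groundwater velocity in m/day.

Convert K: 2.47e-06 m/s × 86400 = 0.2134 m/day.
Hydraulic gradient i = Δh / L = 9.55 / 480 = 0.01990.
Darcy flux q = K · i = 0.2134 × 0.01990 = 0.004246 m/day.
Seepage velocity v = q / n_e = 0.004246 / 0.13 = 0.03266 m/day.

0.0327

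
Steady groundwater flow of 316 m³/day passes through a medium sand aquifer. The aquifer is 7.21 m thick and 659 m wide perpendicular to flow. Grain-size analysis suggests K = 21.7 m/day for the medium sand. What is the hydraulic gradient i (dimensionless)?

0.00306

Cross-sectional area A = 659 × 7.21 = 4751 m².
From Q = K·A·i, i = Q / (K·A) = 316 / (21.70 × 4751) = 0.003065.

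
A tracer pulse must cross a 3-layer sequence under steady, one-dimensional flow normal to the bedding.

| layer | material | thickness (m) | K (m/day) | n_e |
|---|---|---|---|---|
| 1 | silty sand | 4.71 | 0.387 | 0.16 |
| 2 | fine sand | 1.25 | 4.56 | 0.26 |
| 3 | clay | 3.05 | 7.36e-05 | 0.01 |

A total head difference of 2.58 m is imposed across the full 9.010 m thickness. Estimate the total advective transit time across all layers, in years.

48.8

With flow normal to the layers, continuity requires the same specific discharge q through every layer.
Σ(b_i/K_i) = 4.71/0.387 + 1.25/4.56 + 3.05/7.36e-05 = 41453 d.
q = Δh / Σ(b_i/K_i) = 2.58 / 41453 = 6.224e-05 m/day.
In each layer the seepage velocity is v_i = q/n_i, so the layer transit time is t_i = b_i·n_i / q:
  layer 1 (silty sand): t_1 = 4.71 × 0.16 / 6.224e-05 = 12108 d
  layer 2 (fine sand): t_2 = 1.25 × 0.26 / 6.224e-05 = 5222 d
  layer 3 (clay): t_3 = 3.05 × 0.01 / 6.224e-05 = 490.0 d
Total t = Σ t_i = 17820 days = 48.79 years.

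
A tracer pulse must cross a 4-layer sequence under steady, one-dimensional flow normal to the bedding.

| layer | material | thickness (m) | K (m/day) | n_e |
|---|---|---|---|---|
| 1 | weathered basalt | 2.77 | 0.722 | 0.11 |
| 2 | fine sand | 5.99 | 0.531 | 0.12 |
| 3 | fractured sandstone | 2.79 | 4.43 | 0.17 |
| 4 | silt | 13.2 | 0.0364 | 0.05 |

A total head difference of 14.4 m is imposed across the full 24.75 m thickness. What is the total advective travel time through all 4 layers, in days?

56.7

With flow normal to the layers, continuity requires the same specific discharge q through every layer.
Σ(b_i/K_i) = 2.77/0.722 + 5.99/0.531 + 2.79/4.43 + 13.2/0.0364 = 378.4 d.
q = Δh / Σ(b_i/K_i) = 14.4 / 378.4 = 0.03806 m/day.
In each layer the seepage velocity is v_i = q/n_i, so the layer transit time is t_i = b_i·n_i / q:
  layer 1 (weathered basalt): t_1 = 2.77 × 0.11 / 0.03806 = 8.007 d
  layer 2 (fine sand): t_2 = 5.99 × 0.12 / 0.03806 = 18.89 d
  layer 3 (fractured sandstone): t_3 = 2.79 × 0.17 / 0.03806 = 12.46 d
  layer 4 (silt): t_4 = 13.2 × 0.05 / 0.03806 = 17.34 d
Total t = Σ t_i = 56.70 days.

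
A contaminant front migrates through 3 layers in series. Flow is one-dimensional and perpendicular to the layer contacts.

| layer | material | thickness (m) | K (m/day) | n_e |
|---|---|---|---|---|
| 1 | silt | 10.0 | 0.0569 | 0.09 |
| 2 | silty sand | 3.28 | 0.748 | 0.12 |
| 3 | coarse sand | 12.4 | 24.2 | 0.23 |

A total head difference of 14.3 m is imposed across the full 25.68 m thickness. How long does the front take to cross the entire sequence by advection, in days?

With flow normal to the layers, continuity requires the same specific discharge q through every layer.
Σ(b_i/K_i) = 10.0/0.0569 + 3.28/0.748 + 12.4/24.2 = 180.6 d.
q = Δh / Σ(b_i/K_i) = 14.3 / 180.6 = 0.07916 m/day.
In each layer the seepage velocity is v_i = q/n_i, so the layer transit time is t_i = b_i·n_i / q:
  layer 1 (silt): t_1 = 10.0 × 0.09 / 0.07916 = 11.37 d
  layer 2 (silty sand): t_2 = 3.28 × 0.12 / 0.07916 = 4.972 d
  layer 3 (coarse sand): t_3 = 12.4 × 0.23 / 0.07916 = 36.03 d
Total t = Σ t_i = 52.37 days.

52.4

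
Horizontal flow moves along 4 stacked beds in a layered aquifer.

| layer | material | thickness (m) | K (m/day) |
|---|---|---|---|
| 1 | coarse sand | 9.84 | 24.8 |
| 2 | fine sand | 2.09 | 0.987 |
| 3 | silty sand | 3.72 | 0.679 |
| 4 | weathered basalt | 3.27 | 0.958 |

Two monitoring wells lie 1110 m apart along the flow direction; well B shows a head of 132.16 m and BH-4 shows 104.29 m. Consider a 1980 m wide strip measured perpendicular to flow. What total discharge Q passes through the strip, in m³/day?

12500

Flow is parallel to layering, so each bed carries its own Darcy discharge and the transmissivities add.
Σ(K_i·b_i) = 24.8×9.84 + 0.987×2.09 + 0.679×3.72 + 0.958×3.27 = 251.8 m²/day.
Hydraulic gradient i = (132.16 − 104.29) / 1110 = 27.87 / 1110 = 0.02511.
Q = Σ(K_i·b_i) · W · i = 251.8 × 1980 × 0.02511 = 12516 m³/day.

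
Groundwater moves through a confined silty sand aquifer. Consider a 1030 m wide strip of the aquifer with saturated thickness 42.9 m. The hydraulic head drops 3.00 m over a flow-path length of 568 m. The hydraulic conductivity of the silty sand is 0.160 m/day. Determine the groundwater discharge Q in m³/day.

Cross-sectional area A = 1030 × 42.9 = 44187 m².
Hydraulic gradient i = Δh / L = 3.00 / 568 = 0.005282.
Darcy's law: Q = K · A · i = 0.1600 × 44187 × 0.005282 = 37.34 m³/day.

37.3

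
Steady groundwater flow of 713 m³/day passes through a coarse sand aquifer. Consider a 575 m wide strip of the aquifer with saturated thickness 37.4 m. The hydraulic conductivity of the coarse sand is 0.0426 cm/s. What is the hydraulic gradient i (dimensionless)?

0.000901

Convert K: 0.0426 cm/s × 864 = 36.81 m/day.
Cross-sectional area A = 575 × 37.4 = 21505 m².
From Q = K·A·i, i = Q / (K·A) = 713 / (36.81 × 21505) = 0.0009008.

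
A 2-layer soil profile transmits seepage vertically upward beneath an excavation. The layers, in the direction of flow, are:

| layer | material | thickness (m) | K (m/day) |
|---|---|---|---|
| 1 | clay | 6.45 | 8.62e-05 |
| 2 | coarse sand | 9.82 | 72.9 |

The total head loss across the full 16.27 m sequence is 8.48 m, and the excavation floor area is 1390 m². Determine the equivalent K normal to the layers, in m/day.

0.000217

Flow is perpendicular to layering, so the layers act in series and the equivalent K is the thickness-weighted harmonic mean.
Total thickness L = 6.45 + 9.82 = 16.27 m.
Σ(b_i/K_i) = 6.45/8.62e-05 + 9.82/72.9 = 74826 d.
K_eq = L / Σ(b_i/K_i) = 16.27 / 74826 = 0.0002174 m/day.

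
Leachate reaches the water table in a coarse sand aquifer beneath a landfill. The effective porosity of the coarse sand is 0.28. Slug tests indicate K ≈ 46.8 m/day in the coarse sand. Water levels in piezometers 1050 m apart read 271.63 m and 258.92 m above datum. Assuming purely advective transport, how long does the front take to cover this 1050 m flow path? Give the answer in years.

Hydraulic gradient i = (271.63 − 258.92) / 1050 = 12.71 / 1050 = 0.01210.
Darcy flux q = K · i = 46.80 × 0.01210 = 0.5665 m/day.
Seepage velocity v = q / n_e = 0.5665 / 0.28 = 2.023 m/day.
Travel time t = L / v = 1050 / 2.023 = 519.0 days = 1.421 years.

1.42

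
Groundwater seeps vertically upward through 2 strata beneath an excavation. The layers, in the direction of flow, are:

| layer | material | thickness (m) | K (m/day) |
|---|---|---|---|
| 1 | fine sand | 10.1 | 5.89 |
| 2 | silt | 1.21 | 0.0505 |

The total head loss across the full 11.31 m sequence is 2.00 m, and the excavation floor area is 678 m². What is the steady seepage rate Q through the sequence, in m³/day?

52.8

Flow is perpendicular to layering, so the layers act in series and the equivalent K is the thickness-weighted harmonic mean.
Total thickness L = 10.1 + 1.21 = 11.31 m.
Σ(b_i/K_i) = 10.1/5.89 + 1.21/0.0505 = 25.68 d.
K_eq = L / Σ(b_i/K_i) = 11.31 / 25.68 = 0.4405 m/day.
Q = K_eq · A · (Δh/L) = 0.4405 × 678 × (2.00/11.31) = 52.81 m³/day.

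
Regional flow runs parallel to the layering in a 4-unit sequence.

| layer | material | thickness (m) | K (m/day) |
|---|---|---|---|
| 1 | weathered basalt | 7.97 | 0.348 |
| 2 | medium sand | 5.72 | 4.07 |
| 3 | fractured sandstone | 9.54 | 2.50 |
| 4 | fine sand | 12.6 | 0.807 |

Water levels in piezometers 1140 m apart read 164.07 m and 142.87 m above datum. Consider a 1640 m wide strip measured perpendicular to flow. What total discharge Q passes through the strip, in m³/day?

Flow is parallel to layering, so each bed carries its own Darcy discharge and the transmissivities add.
Σ(K_i·b_i) = 0.348×7.97 + 4.07×5.72 + 2.50×9.54 + 0.807×12.6 = 60.07 m²/day.
Hydraulic gradient i = (164.07 − 142.87) / 1140 = 21.2 / 1140 = 0.01860.
Q = Σ(K_i·b_i) · W · i = 60.07 × 1640 × 0.01860 = 1832 m³/day.

1830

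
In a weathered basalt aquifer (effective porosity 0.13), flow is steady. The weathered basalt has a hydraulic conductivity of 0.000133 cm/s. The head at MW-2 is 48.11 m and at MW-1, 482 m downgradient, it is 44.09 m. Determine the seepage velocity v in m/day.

0.00737

Convert K: 0.000133 cm/s × 864 = 0.1149 m/day.
Hydraulic gradient i = (48.11 − 44.09) / 482 = 4.02 / 482 = 0.008340.
Darcy flux q = K · i = 0.1149 × 0.008340 = 0.0009584 m/day.
Seepage velocity v = q / n_e = 0.0009584 / 0.13 = 0.007372 m/day.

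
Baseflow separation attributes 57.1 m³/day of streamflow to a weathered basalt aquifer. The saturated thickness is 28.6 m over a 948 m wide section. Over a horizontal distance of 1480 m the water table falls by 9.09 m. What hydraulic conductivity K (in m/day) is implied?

Cross-sectional area A = 948 × 28.6 = 27113 m².
Hydraulic gradient i = Δh / L = 9.09 / 1480 = 0.006142.
From Q = K·A·i, K = Q / (A·i) = 57.1 / (27113 × 0.006142) = 0.3429 m/day.

0.343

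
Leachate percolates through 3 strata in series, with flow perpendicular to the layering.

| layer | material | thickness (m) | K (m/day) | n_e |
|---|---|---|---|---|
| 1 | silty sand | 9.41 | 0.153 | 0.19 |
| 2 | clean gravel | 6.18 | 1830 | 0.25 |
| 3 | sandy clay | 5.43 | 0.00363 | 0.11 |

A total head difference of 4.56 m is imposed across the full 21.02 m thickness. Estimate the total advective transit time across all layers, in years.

With flow normal to the layers, continuity requires the same specific discharge q through every layer.
Σ(b_i/K_i) = 9.41/0.153 + 6.18/1830 + 5.43/0.00363 = 1557 d.
q = Δh / Σ(b_i/K_i) = 4.56 / 1557 = 0.002928 m/day.
In each layer the seepage velocity is v_i = q/n_i, so the layer transit time is t_i = b_i·n_i / q:
  layer 1 (silty sand): t_1 = 9.41 × 0.19 / 0.002928 = 610.6 d
  layer 2 (clean gravel): t_2 = 6.18 × 0.25 / 0.002928 = 527.7 d
  layer 3 (sandy clay): t_3 = 5.43 × 0.11 / 0.002928 = 204.0 d
Total t = Σ t_i = 1342 days = 3.675 years.

3.67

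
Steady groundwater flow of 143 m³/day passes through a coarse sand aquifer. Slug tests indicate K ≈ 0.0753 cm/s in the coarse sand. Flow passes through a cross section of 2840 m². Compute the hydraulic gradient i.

0.000774

Convert K: 0.0753 cm/s × 864 = 65.06 m/day.
From Q = K·A·i, i = Q / (K·A) = 143 / (65.06 × 2840) = 0.0007739.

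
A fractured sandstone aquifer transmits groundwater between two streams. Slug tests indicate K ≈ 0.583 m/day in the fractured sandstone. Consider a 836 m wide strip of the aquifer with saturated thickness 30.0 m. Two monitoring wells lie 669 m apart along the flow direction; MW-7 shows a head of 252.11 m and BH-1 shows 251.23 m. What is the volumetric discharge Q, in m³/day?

Cross-sectional area A = 836 × 30.0 = 25080 m².
Hydraulic gradient i = (252.11 − 251.23) / 669 = 0.88 / 669 = 0.001315.
Darcy's law: Q = K · A · i = 0.5830 × 25080 × 0.001315 = 19.23 m³/day.

19.2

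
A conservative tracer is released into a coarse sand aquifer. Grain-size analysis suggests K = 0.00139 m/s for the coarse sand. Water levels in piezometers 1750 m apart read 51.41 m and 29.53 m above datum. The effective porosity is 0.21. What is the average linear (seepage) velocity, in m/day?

Convert K: 0.00139 m/s × 86400 = 120.1 m/day.
Hydraulic gradient i = (51.41 − 29.53) / 1750 = 21.88 / 1750 = 0.01250.
Darcy flux q = K · i = 120.1 × 0.01250 = 1.502 m/day.
Seepage velocity v = q / n_e = 1.502 / 0.21 = 7.150 m/day.

7.15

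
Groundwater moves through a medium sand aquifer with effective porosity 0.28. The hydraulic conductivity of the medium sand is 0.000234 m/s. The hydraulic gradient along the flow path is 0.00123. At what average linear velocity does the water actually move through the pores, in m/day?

0.0888

Convert K: 0.000234 m/s × 86400 = 20.22 m/day.
Hydraulic gradient i = 0.00123.
Darcy flux q = K · i = 20.22 × 0.001230 = 0.02487 m/day.
Seepage velocity v = q / n_e = 0.02487 / 0.28 = 0.08881 m/day.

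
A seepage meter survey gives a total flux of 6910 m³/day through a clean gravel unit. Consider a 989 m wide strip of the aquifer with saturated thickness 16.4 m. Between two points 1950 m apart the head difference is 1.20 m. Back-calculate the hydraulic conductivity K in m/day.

692

Cross-sectional area A = 989 × 16.4 = 16220 m².
Hydraulic gradient i = Δh / L = 1.20 / 1950 = 0.0006154.
From Q = K·A·i, K = Q / (A·i) = 6910 / (16220 × 0.0006154) = 692.3 m/day.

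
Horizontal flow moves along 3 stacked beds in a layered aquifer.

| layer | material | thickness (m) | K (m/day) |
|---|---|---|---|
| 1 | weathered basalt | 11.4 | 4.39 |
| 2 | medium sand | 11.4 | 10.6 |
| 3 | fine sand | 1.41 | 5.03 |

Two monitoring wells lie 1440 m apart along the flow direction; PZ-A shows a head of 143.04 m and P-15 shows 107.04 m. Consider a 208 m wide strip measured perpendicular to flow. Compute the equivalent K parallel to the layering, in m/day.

Flow is parallel to layering, so each bed carries its own Darcy discharge and the transmissivities add.
Σ(K_i·b_i) = 4.39×11.4 + 10.6×11.4 + 5.03×1.41 = 178.0 m²/day.
Total thickness b = 24.21 m, so K_eq = Σ(K_i·b_i)/b = 7.351 m/day.

7.35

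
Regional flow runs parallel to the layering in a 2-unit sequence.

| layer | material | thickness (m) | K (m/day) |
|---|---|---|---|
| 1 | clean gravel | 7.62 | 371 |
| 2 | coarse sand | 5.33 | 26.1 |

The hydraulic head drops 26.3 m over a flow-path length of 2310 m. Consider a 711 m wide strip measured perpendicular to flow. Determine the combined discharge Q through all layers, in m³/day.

Flow is parallel to layering, so each bed carries its own Darcy discharge and the transmissivities add.
Σ(K_i·b_i) = 371×7.62 + 26.1×5.33 = 2966 m²/day.
Hydraulic gradient i = Δh / L = 26.3 / 2310 = 0.01139.
Q = Σ(K_i·b_i) · W · i = 2966 × 711 × 0.01139 = 24011 m³/day.

24000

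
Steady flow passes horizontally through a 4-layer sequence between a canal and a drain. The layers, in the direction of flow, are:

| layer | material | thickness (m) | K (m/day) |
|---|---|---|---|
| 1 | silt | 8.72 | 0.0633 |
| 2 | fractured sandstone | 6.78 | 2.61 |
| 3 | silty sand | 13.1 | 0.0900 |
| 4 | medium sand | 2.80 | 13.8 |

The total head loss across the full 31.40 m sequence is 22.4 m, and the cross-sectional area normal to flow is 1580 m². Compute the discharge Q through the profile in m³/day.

Flow is perpendicular to layering, so the layers act in series and the equivalent K is the thickness-weighted harmonic mean.
Total thickness L = 8.72 + 6.78 + 13.1 + 2.80 = 31.40 m.
Σ(b_i/K_i) = 8.72/0.0633 + 6.78/2.61 + 13.1/0.0900 + 2.80/13.8 = 286.1 d.
K_eq = L / Σ(b_i/K_i) = 31.40 / 286.1 = 0.1097 m/day.
Q = K_eq · A · (Δh/L) = 0.1097 × 1580 × (22.4/31.40) = 123.7 m³/day.

124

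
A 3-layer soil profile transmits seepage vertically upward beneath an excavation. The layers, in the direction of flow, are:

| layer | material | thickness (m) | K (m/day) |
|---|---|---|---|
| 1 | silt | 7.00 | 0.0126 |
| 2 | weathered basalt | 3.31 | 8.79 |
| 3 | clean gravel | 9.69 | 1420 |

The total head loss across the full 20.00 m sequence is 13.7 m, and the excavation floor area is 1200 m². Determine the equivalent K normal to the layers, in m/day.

Flow is perpendicular to layering, so the layers act in series and the equivalent K is the thickness-weighted harmonic mean.
Total thickness L = 7.00 + 3.31 + 9.69 = 20.00 m.
Σ(b_i/K_i) = 7.00/0.0126 + 3.31/8.79 + 9.69/1420 = 555.9 d.
K_eq = L / Σ(b_i/K_i) = 20.00 / 555.9 = 0.03598 m/day.

0.0360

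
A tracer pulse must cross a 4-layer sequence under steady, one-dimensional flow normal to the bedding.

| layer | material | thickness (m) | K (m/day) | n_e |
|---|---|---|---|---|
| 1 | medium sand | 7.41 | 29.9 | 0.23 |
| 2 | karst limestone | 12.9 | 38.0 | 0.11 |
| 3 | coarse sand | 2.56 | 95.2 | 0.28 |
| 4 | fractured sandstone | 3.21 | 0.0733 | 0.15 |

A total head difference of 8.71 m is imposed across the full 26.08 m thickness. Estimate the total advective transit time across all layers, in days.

22.0

With flow normal to the layers, continuity requires the same specific discharge q through every layer.
Σ(b_i/K_i) = 7.41/29.9 + 12.9/38.0 + 2.56/95.2 + 3.21/0.0733 = 44.41 d.
q = Δh / Σ(b_i/K_i) = 8.71 / 44.41 = 0.1961 m/day.
In each layer the seepage velocity is v_i = q/n_i, so the layer transit time is t_i = b_i·n_i / q:
  layer 1 (medium sand): t_1 = 7.41 × 0.23 / 0.1961 = 8.689 d
  layer 2 (karst limestone): t_2 = 12.9 × 0.11 / 0.1961 = 7.235 d
  layer 3 (coarse sand): t_3 = 2.56 × 0.28 / 0.1961 = 3.655 d
  layer 4 (fractured sandstone): t_4 = 3.21 × 0.15 / 0.1961 = 2.455 d
Total t = Σ t_i = 22.03 days.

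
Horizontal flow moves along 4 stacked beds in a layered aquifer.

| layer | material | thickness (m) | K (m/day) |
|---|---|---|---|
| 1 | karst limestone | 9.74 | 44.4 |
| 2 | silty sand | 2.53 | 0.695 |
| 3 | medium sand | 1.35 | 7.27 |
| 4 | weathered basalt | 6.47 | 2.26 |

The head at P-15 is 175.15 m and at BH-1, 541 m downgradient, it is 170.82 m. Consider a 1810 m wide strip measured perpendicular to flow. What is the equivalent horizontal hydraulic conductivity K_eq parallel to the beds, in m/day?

Flow is parallel to layering, so each bed carries its own Darcy discharge and the transmissivities add.
Σ(K_i·b_i) = 44.4×9.74 + 0.695×2.53 + 7.27×1.35 + 2.26×6.47 = 458.7 m²/day.
Total thickness b = 20.09 m, so K_eq = Σ(K_i·b_i)/b = 22.83 m/day.

22.8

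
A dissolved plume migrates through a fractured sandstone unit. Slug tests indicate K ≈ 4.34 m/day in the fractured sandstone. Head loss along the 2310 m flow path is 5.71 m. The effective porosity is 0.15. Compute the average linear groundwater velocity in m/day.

0.0715

Hydraulic gradient i = Δh / L = 5.71 / 2310 = 0.002472.
Darcy flux q = K · i = 4.340 × 0.002472 = 0.01073 m/day.
Seepage velocity v = q / n_e = 0.01073 / 0.15 = 0.07152 m/day.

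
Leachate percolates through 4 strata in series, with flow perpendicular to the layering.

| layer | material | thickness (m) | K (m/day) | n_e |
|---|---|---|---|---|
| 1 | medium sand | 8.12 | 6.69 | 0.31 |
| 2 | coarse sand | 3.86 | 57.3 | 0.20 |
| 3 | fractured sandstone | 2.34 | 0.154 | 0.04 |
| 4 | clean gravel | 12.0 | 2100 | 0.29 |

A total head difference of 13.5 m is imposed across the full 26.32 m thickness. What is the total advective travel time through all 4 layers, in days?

8.38

With flow normal to the layers, continuity requires the same specific discharge q through every layer.
Σ(b_i/K_i) = 8.12/6.69 + 3.86/57.3 + 2.34/0.154 + 12.0/2100 = 16.48 d.
q = Δh / Σ(b_i/K_i) = 13.5 / 16.48 = 0.8191 m/day.
In each layer the seepage velocity is v_i = q/n_i, so the layer transit time is t_i = b_i·n_i / q:
  layer 1 (medium sand): t_1 = 8.12 × 0.31 / 0.8191 = 3.073 d
  layer 2 (coarse sand): t_2 = 3.86 × 0.20 / 0.8191 = 0.9425 d
  layer 3 (fractured sandstone): t_3 = 2.34 × 0.04 / 0.8191 = 0.1143 d
  layer 4 (clean gravel): t_4 = 12.0 × 0.29 / 0.8191 = 4.249 d
Total t = Σ t_i = 8.379 days.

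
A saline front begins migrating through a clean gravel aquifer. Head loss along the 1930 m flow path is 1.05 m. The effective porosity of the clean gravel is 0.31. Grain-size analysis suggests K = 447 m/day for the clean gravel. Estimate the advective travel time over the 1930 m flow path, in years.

Hydraulic gradient i = Δh / L = 1.05 / 1930 = 0.0005440.
Darcy flux q = K · i = 447.0 × 0.0005440 = 0.2432 m/day.
Seepage velocity v = q / n_e = 0.2432 / 0.31 = 0.7845 m/day.
Travel time t = L / v = 1930 / 0.7845 = 2460 days = 6.736 years.

6.74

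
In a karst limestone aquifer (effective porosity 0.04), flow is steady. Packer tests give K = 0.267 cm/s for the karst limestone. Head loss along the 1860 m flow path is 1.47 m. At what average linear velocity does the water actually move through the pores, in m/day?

4.56

Convert K: 0.267 cm/s × 864 = 230.7 m/day.
Hydraulic gradient i = Δh / L = 1.47 / 1860 = 0.0007903.
Darcy flux q = K · i = 230.7 × 0.0007903 = 0.1823 m/day.
Seepage velocity v = q / n_e = 0.1823 / 0.04 = 4.558 m/day.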